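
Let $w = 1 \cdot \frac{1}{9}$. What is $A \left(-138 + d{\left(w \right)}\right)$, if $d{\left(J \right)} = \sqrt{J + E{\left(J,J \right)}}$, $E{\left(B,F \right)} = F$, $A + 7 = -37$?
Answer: $6072 - \frac{44 \sqrt{2}}{3} \approx 6051.3$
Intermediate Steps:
$A = -44$ ($A = -7 - 37 = -44$)
$w = \frac{1}{9}$ ($w = 1 \cdot \frac{1}{9} = \frac{1}{9} \approx 0.11111$)
$d{\left(J \right)} = \sqrt{2} \sqrt{J}$ ($d{\left(J \right)} = \sqrt{J + J} = \sqrt{2 J} = \sqrt{2} \sqrt{J}$)
$A \left(-138 + d{\left(w \right)}\right) = - 44 \left(-138 + \frac{\sqrt{2}}{3}\right) = 6072 - \frac{44 \sqrt{2}}{3}$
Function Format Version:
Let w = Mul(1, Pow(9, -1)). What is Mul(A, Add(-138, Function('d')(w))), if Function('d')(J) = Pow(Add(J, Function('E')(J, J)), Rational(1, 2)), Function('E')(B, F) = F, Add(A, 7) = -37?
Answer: Add(6072, Mul(Rational(-44, 3), Pow(2, Rational(1, 2)))) ≈ 6051.3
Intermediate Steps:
A = -44 (A = Add(-7, -37) = -44)
w = Rational(1, 9) (w = Mul(1, Rational(1, 9)) = Rational(1, 9) ≈ 0.11111)
Function('d')(J) = Mul(Pow(2, Rational(1, 2)), Pow(J, Rational(1, 2))) (Function('d')(J) = Pow(Add(J, J), Rational(1, 2)) = Pow(Mul(2, J), Rational(1, 2)) = Mul(Pow(2, Rational(1, 2)), Pow(J, Rational(1, 2))))
Mul(A, Add(-138, Function('d')(w))) = Mul(-44, Add(-138, Mul(Pow(2, Rational(1, 2)), Pow(Rational(1, 9), Rational(1, 2))))) = Mul(-44, Add(-138, Mul(Pow(2, Rational(1, 2)), Rational(1, 3)))) = Mul(-44, Add(-138, Mul(Rational(1, 3), Pow(2, Rational(1, 2))))) = Add(6072, Mul(Rational(-44, 3), Pow(2, Rational(1, 2))))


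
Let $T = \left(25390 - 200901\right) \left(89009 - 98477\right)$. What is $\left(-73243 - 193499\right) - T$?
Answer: $-1662004890$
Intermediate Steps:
$T = 1661738148$ ($T = \left(-175511\right) \left(-9468\right) = 1661738148$)
$\left(-73243 - 193499\right) - T = \left(-73243 - 193499\right) - 1661738148 = -266742 - 1661738148 = -1662004890$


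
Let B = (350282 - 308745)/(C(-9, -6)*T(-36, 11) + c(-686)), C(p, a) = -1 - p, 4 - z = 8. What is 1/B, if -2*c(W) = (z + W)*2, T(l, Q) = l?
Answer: 402/41537 ≈ 0.0096781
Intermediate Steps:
z = -4 (z = 4 - 1*8 = 4 - 8 = -4)
c(W) = 4 - W (c(W) = -(-4 + W)*2/2 = -(-8 + 2*W)/2 = 4 - W)
B = 41537/402 (B = (350282 - 308745)/((-1 - 1*(-9))*(-36) + (4 - 1*(-686))) = 41537/((-1 + 9)*(-36) + (4 + 686)) = 41537/(8*(-36) + 690) = 41537/(-288 + 690) = 41537/402 ≈ 103.33)
1/B = 1/(41537/402) = 402/41537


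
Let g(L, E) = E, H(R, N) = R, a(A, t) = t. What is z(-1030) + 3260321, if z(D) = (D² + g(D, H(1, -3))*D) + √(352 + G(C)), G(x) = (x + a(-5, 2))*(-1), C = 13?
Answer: 4320191 + √337 ≈ 4.3202e+6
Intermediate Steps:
G(x) = -2 - x (G(x) = (x + 2)*(-1) = (2 + x)*(-1) = -2 - x)
z(D) = D + √337 + D² (z(D) = (D² + 1*D) + √(352 + (-2 - 1*13)) = (D² + D) + √(352 + (-2 - 13)) = (D + D²) + √(352 - 15) = (D + D²) + √337 = D + √337 + D²)
z(-1030) + 3260321 = (-1030 + √337 + (-1030)²) + 3260321 = (-1030 + √337 + 1060900) + 3260321 = (1059870 + √337) + 3260321 = 4320191 + √337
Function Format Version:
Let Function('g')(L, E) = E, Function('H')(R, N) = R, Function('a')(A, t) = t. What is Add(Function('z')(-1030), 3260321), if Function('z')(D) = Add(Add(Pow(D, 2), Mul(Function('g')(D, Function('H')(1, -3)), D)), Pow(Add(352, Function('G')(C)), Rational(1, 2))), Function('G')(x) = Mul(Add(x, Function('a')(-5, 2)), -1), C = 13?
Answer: Add(4320191, Pow(337, Rational(1, 2))) ≈ 4.3202e+6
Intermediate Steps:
Function('G')(x) = Add(-2, Mul(-1, x)) (Function('G')(x) = Mul(Add(x, 2), -1) = Mul(Add(2, x), -1) = Add(-2, Mul(-1, x)))
Function('z')(D) = Add(D, Pow(337, Rational(1, 2)), Pow(D, 2)) (Function('z')(D) = Add(Add(Pow(D, 2), Mul(1, D)), Pow(Add(352, Add(-2, Mul(-1, 13))), Rational(1, 2))) = Add(Add(Pow(D, 2), D), Pow(Add(352, Add(-2, -13)), Rational(1, 2))) = Add(Add(D, Pow(D, 2)), Pow(Add(352, -15), Rational(1, 2))) = Add(Add(D, Pow(D, 2)), Pow(337, Rational(1, 2))) = Add(D, Pow(337, Rational(1, 2)), Pow(D, 2)))
Add(Function('z')(-1030), 3260321) = Add(Add(-1030, Pow(337, Rational(1, 2)), Pow(-1030, 2)), 3260321) = Add(Add(-1030, Pow(337, Rational(1, 2)), 1060900), 3260321) = Add(Add(1059870, Pow(337, Rational(1, 2))), 3260321) = Add(4320191, Pow(337, Rational(1, 2)))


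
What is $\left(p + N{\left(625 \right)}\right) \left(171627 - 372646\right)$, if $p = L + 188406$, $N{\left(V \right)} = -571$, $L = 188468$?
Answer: $-75644052757$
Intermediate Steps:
$p = 376874$ ($p = 188468 + 188406 = 376874$)
$\left(p + N{\left(625 \right)}\right) \left(171627 - 372646\right) = \left(376874 - 571\right) \left(171627 - 372646\right) = 376303 \left(-201019\right) = -75644052757$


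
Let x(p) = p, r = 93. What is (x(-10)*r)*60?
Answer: -55800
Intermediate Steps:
(x(-10)*r)*60 = -10*93*60 = -930*60 = -55800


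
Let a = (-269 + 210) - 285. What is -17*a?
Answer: 5848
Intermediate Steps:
a = -344 (a = -59 - 285 = -344)
-17*a = -17*(-344) = 5848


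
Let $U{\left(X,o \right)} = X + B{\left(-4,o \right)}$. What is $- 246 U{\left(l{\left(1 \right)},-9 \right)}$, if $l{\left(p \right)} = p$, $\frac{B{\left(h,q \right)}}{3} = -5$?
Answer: $3444$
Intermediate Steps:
$B{\left(h,q \right)} = -15$ ($B{\left(h,q \right)} = 3 \left(-5\right) = -15$)
$U{\left(X,o \right)} = -15 + X$ ($U{\left(X,o \right)} = X - 15 = -15 + X$)
$- 246 U{\left(l{\left(1 \right)},-9 \right)} = - 246 \left(-15 + 1\right) = \left(-246\right) \left(-14\right) = 3444$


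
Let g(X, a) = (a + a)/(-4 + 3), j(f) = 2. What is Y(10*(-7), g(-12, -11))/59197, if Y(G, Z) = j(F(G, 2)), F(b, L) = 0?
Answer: 2/59197 ≈ 3.3785e-5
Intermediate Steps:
g(X, a) = -2*a (g(X, a) = (2*a)/(-1) = (2*a)*(-1) = -2*a)
Y(G, Z) = 2
Y(10*(-7), g(-12, -11))/59197 = 2/59197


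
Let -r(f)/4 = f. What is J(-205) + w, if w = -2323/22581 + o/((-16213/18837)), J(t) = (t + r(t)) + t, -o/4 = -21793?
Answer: -1191266702263/11809863 ≈ -1.0087e+5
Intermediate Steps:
o = 87172 (o = -4*(-21793) = 87172)
r(f) = -4*f
J(t) = -2*t (J(t) = (t - 4*t) + t = -3*t + t = -2*t)
w = -1196108746093/11809863 (w = -2323/22581 + 87172/((-16213/18837)) = -2323*1/22581 + 87172/((-16213*1/18837)) = -2323/22581 + 87172/(-16213/18837) = -2323/22581 + 87172*(-18837/16213) = -2323/22581 - 52969644/523 = -1196108746093/11809863 ≈ -1.0128e+5)
J(-205) + w = -2*(-205) - 1196108746093/11809863 = 410 - 1196108746093/11809863 = -1191266702263/11809863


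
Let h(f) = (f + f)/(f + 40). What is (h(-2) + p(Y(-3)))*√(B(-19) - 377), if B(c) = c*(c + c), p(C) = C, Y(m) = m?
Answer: -59*√345/19 ≈ -57.678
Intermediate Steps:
B(c) = 2*c² (B(c) = c*(2*c) = 2*c²)
h(f) = 2*f/(40 + f) (h(f) = (2*f)/(40 + f) = 2*f/(40 + f))
(h(-2) + p(Y(-3)))*√(B(-19) - 377) = (2*(-2)/(40 - 2) - 3)*√(2*(-19)² - 377) = (2*(-2)/38 - 3)*√(2*361 - 377) = (2*(-2)*(1/38) - 3)*√(722 - 377) = (-2/19 - 3)*√345 = -59*√345/19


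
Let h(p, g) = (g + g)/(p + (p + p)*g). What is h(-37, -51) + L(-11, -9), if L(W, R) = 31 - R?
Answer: 149378/3737 ≈ 39.973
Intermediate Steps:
h(p, g) = 2*g/(p + 2*g*p) (h(p, g) = (2*g)/(p + (2*p)*g) = (2*g)/(p + 2*g*p) = 2*g/(p + 2*g*p))
h(-37, -51) + L(-11, -9) = 2*(-51)/(-37*(1 + 2*(-51))) + (31 - 1*(-9)) = 2*(-51)*(-1/37)/(1 - 102) + (31 + 9) = 2*(-51)*(-1/37)/(-101) + 40 = 2*(-51)*(-1/37)*(-1/101) + 40 = -102/3737 + 40 = 149378/3737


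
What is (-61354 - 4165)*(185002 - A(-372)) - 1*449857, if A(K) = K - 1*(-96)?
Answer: -12139679139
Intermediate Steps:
A(K) = 96 + K (A(K) = K + 96 = 96 + K)
(-61354 - 4165)*(185002 - A(-372)) - 1*449857 = (-61354 - 4165)*(185002 - (96 - 372)) - 1*449857 = -65519*(185002 - 1*(-276)) - 449857 = -65519*(185002 + 276) - 449857 = -65519*185278 - 449857 = -12139229282 - 449857 = -12139679139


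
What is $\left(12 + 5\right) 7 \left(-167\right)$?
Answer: $-19873$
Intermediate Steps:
$\left(12 + 5\right) 7 \left(-167\right) = 17 \cdot 7 \left(-167\right) = 119 \left(-167\right) = -19873$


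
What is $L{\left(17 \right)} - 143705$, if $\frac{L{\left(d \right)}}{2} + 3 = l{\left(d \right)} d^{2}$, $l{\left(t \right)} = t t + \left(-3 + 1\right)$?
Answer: $22175$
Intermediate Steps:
$l{\left(t \right)} = -2 + t^{2}$ ($l{\left(t \right)} = t^{2} - 2 = -2 + t^{2}$)
$L{\left(d \right)} = -6 + 2 d^{2} \left(-2 + d^{2}\right)$ ($L{\left(d \right)} = -6 + 2 \left(-2 + d^{2}\right) d^{2} = -6 + 2 d^{2} \left(-2 + d^{2}\right)$)
$L{\left(17 \right)} - 143705 = \left(-6 + 2 \cdot 17^{2} \left(-2 + 17^{2}\right)\right) - 143705 = \left(-6 + 2 \cdot 289 \left(-2 + 289\right)\right) - 143705 = \left(-6 + 2 \cdot 289 \cdot 287\right) - 143705 = \left(-6 + 165886\right) - 143705 = 165880 - 143705 = 22175$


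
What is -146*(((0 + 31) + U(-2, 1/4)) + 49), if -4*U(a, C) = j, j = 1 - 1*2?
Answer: -23433/2 ≈ -11717.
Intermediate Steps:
j = -1 (j = 1 - 2 = -1)
U(a, C) = ¼ (U(a, C) = -¼*(-1) = ¼)
-146*(((0 + 31) + U(-2, 1/4)) + 49) = -146*(((0 + 31) + ¼) + 49) = -146*((31 + ¼) + 49) = -146*(125/4 + 49) = -146*321/4 = -23433/2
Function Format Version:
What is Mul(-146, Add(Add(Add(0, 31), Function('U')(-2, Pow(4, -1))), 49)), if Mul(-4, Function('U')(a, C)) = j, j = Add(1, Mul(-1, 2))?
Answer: Rational(-23433, 2) ≈ -11717.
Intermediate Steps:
j = -1 (j = Add(1, -2) = -1)
Function('U')(a, C) = Rational(1, 4) (Function('U')(a, C) = Mul(Rational(-1, 4), -1) = Rational(1, 4))
Mul(-146, Add(Add(Add(0, 31), Function('U')(-2, Pow(4, -1))), 49)) = Mul(-146, Add(Add(Add(0, 31), Rational(1, 4)), 49)) = Mul(-146, Add(Add(31, Rational(1, 4)), 49)) = Mul(-146, Add(Rational(125, 4), 49)) = Mul(-146, Rational(321, 4)) = Rational(-23433, 2)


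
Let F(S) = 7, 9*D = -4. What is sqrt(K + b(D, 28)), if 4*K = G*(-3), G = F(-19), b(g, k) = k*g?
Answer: 7*I*sqrt(13)/6 ≈ 4.2065*I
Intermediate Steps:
D = -4/9 (D = (1/9)*(-4) = -4/9 ≈ -0.44444)
b(g, k) = g*k
G = 7
K = -21/4 (K = (7*(-3))/4 = (1/4)*(-21) = -21/4 ≈ -5.2500)
sqrt(K + b(D, 28)) = sqrt(-21/4 - 4/9*28) = sqrt(-21/4 - 112/9) = sqrt(-637/36) = 7*I*sqrt(13)/6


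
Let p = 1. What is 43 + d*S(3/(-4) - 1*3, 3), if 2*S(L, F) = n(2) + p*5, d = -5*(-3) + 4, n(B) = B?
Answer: 219/2 ≈ 109.50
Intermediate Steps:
d = 19 (d = 15 + 4 = 19)
S(L, F) = 7/2 (S(L, F) = (2 + 1*5)/2 = (2 + 5)/2 = (1/2)*7 = 7/2)
43 + d*S(3/(-4) - 1*3, 3) = 43 + 19*(7/2) = 43 + 133/2 = 219/2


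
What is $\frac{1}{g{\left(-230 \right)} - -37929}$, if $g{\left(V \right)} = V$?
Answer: $\frac{1}{37699} \approx 2.6526 \cdot 10^{-5}$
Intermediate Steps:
$\frac{1}{g{\left(-230 \right)} - -37929} = \frac{1}{-230 - -37929} = \frac{1}{-230 + 37929} = \frac{1}{37699}$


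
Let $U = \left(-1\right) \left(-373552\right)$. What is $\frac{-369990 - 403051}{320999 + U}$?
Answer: $- \frac{773041}{694551} \approx -1.113$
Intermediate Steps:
$U = 373552$
$\frac{-369990 - 403051}{320999 + U} = \frac{-369990 - 403051}{320999 + 373552} = - \frac{773041}{694551}$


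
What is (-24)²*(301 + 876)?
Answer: 677952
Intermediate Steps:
(-24)²*(301 + 876) = 576*1177 = 677952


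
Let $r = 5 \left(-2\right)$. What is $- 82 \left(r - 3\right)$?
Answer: $1066$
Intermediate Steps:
$r = -10$
$- 82 \left(r - 3\right) = - 82 \left(-10 - 3\right) = \left(-82\right) \left(-13\right) = 1066$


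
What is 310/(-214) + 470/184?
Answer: 10885/9844 ≈ 1.1057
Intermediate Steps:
310/(-214) + 470/184 = 310*(-1/214) + 470*(1/184) = -155/107 + 235/92 = 10885/9844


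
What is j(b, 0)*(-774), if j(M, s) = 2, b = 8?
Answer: -1548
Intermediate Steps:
j(b, 0)*(-774) = 2*(-774) = -1548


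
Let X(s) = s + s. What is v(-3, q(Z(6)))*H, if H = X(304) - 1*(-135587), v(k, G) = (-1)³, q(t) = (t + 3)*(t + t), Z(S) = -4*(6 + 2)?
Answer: -136195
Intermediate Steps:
Z(S) = -32 (Z(S) = -4*8 = -32)
X(s) = 2*s
q(t) = 2*t*(3 + t) (q(t) = (3 + t)*(2*t) = 2*t*(3 + t))
v(k, G) = -1
H = 136195 (H = 2*304 - 1*(-135587) = 608 + 135587 = 136195)
v(-3, q(Z(6)))*H = -1*136195 = -136195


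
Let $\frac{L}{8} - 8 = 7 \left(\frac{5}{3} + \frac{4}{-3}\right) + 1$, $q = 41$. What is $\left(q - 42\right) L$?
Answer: $- \frac{272}{3} \approx -90.667$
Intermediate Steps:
$L = \frac{272}{3}$ ($L = 64 + 8 \left(7 \left(\frac{5}{3} + \frac{4}{-3}\right) + 1\right) = 64 + 8 \left(7 \left(5 \cdot \frac{1}{3} + 4 \left(- \frac{1}{3}\right)\right) + 1\right) = 64 + 8 \left(7 \left(\frac{5}{3} - \frac{4}{3}\right) + 1\right) = 64 + 8 \left(7 \cdot \frac{1}{3} + 1\right) = 64 + 8 \left(\frac{7}{3} + 1\right) = 64 + 8 \cdot \frac{10}{3} = 64 + \frac{80}{3} = \frac{272}{3} \approx 90.667$)
$\left(q - 42\right) L = \left(41 - 42\right) \frac{272}{3} = \left(-1\right) \frac{272}{3} = - \frac{272}{3}$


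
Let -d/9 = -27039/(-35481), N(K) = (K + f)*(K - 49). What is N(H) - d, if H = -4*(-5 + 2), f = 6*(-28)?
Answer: 68346561/11827 ≈ 5778.9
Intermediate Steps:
f = -168
H = 12 (H = -4*(-3) = 12)
N(K) = (-168 + K)*(-49 + K) (N(K) = (K - 168)*(K - 49) = (-168 + K)*(-49 + K))
d = -81117/11827 (d = -(-243351)/(-35481) = -(-243351)*(-1)/35481 = -9*9013/11827 = -81117/11827 ≈ -6.8586)
N(H) - d = (8232 + 12² - 217*12) - 1*(-81117/11827) = (8232 + 144 - 2604) + 81117/11827 = 5772 + 81117/11827 = 68346561/11827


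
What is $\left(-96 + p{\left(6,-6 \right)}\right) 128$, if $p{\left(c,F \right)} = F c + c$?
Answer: $-16128$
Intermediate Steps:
$p{\left(c,F \right)} = c + F c$
$\left(-96 + p{\left(6,-6 \right)}\right) 128 = \left(-96 + 6 \left(1 - 6\right)\right) 128 = \left(-96 + 6 \left(-5\right)\right) 128 = \left(-96 - 30\right) 128 = \left(-126\right) 128 = -16128$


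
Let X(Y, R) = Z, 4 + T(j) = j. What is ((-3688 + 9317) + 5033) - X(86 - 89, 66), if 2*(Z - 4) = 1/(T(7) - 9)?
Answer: 127897/12 ≈ 10658.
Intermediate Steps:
T(j) = -4 + j
Z = 47/12 (Z = 4 + 1/(2*((-4 + 7) - 9)) = 4 + 1/(2*(3 - 9)) = 4 + (½)/(-6) = 4 + (½)*(-⅙) = 4 - 1/12 = 47/12 ≈ 3.9167)
X(Y, R) = 47/12
((-3688 + 9317) + 5033) - X(86 - 89, 66) = ((-3688 + 9317) + 5033) - 1*47/12 = (5629 + 5033) - 47/12 = 10662 - 47/12 = 127897/12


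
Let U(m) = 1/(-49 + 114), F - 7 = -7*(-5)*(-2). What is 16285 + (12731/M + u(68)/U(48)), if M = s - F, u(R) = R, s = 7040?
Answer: 147080346/7103 ≈ 20707.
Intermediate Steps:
F = -63 (F = 7 - 7*(-5)*(-2) = 7 + 35*(-2) = 7 - 70 = -63)
U(m) = 1/65
M = 7103 (M = 7040 - 1*(-63) = 7040 + 63 = 7103)
16285 + (12731/M + u(68)/U(48)) = 16285 + (12731/7103 + 68/(1/65)) = 16285 + (12731*(1/7103) + 68*65) = 16285 + (12731/7103 + 4420) = 16285 + 31407991/7103 = 147080346/7103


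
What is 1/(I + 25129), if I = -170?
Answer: 1/24959 ≈ 4.0066e-5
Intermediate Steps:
1/(I + 25129) = 1/(-170 + 25129) = 1/24959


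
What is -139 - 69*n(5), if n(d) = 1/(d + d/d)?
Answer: -301/2 ≈ -150.50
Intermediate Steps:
n(d) = 1/(1 + d) (n(d) = 1/(d + 1) = 1/(1 + d))
-139 - 69*n(5) = -139 - 69/(1 + 5) = -139 - 69/6 = -139 - 69*⅙ = -139 - 23/2 = -301/2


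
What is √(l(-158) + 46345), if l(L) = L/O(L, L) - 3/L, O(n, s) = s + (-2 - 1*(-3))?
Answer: 3*√3168717075670/24806 ≈ 215.28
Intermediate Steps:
O(n, s) = 1 + s (O(n, s) = s + (-2 + 3) = s + 1 = 1 + s)
l(L) = -3/L + L/(1 + L) (l(L) = L/(1 + L) - 3/L = -3/L + L/(1 + L))
√(l(-158) + 46345) = √((-3/(-158) - 158/(1 - 158)) + 46345) = √((-3*(-1/158) - 158/(-157)) + 46345) = √((3/158 - 158*(-1/157)) + 46345) = √((3/158 + 158/157) + 46345) = √(25435/24806 + 46345) = √(1149659505/24806) = 3*√3168717075670/24806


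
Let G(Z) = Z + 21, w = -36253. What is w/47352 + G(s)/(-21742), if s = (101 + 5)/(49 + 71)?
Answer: -493280591/643454490 ≈ -0.76661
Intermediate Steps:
s = 53/60 (s = 106/120 = 106*(1/120) = 53/60 ≈ 0.88333)
G(Z) = 21 + Z
w/47352 + G(s)/(-21742) = -36253/47352 + (21 + 53/60)/(-21742) = -36253*1/47352 + (1313/60)*(-1/21742) = -36253/47352 - 1313/1304520 = -493280591/643454490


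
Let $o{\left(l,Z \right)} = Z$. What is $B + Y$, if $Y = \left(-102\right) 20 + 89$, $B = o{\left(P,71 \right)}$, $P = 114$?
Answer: $-1880$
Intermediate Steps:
$B = 71$
$Y = -1951$ ($Y = -2040 + 89 = -1951$)
$B + Y = 71 - 1951 = -1880$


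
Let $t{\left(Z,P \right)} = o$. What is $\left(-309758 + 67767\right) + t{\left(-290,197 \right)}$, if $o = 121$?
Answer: $-241870$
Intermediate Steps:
$t{\left(Z,P \right)} = 121$
$\left(-309758 + 67767\right) + t{\left(-290,197 \right)} = \left(-309758 + 67767\right) + 121 = -241991 + 121 = -241870$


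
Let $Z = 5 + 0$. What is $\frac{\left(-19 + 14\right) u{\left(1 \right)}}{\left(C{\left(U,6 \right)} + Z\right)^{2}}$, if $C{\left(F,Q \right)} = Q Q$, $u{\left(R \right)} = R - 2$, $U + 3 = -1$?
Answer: $\frac{5}{1681} \approx 0.0029744$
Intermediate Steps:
$U = -4$ ($U = -3 - 1 = -4$)
$Z = 5$
$u{\left(R \right)} = -2 + R$ ($u{\left(R \right)} = R - 2 = -2 + R$)
$C{\left(F,Q \right)} = Q^{2}$
$\frac{\left(-19 + 14\right) u{\left(1 \right)}}{\left(C{\left(U,6 \right)} + Z\right)^{2}} = \frac{\left(-19 + 14\right) \left(-2 + 1\right)}{\left(6^{2} + 5\right)^{2}} = \frac{\left(-5\right) \left(-1\right)}{\left(36 + 5\right)^{2}} = \frac{5}{41^{2}} = \frac{5}{1681}$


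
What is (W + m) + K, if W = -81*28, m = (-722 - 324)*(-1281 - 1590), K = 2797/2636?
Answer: 7910106325/2636 ≈ 3.0008e+6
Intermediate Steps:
K = 2797/2636 (K = 2797*(1/2636) = 2797/2636 ≈ 1.0611)
m = 3003066 (m = -1046*(-2871) = 3003066)
W = -2268
(W + m) + K = (-2268 + 3003066) + 2797/2636 = 3000798 + 2797/2636 = 7910106325/2636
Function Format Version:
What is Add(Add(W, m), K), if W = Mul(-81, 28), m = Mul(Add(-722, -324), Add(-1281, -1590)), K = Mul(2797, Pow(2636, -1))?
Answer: Rational(7910106325, 2636) ≈ 3.0008e+6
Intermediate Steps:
K = Rational(2797, 2636) (K = Mul(2797, Rational(1, 2636)) = Rational(2797, 2636) ≈ 1.0611)
m = 3003066 (m = Mul(-1046, -2871) = 3003066)
W = -2268
Add(Add(W, m), K) = Add(Add(-2268, 3003066), Rational(2797, 2636)) = Add(3000798, Rational(2797, 2636)) = Rational(7910106325, 2636)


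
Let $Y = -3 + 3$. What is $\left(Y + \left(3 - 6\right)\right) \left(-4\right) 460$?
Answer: $5520$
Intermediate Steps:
$Y = 0$
$\left(Y + \left(3 - 6\right)\right) \left(-4\right) 460 = \left(0 + \left(3 - 6\right)\right) \left(-4\right) 460 = \left(0 - 3\right) \left(-4\right) 460 = \left(-3\right) \left(-4\right) 460 = 12 \cdot 460 = 5520$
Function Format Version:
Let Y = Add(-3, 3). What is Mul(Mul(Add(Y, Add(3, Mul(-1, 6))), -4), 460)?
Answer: 5520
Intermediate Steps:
Y = 0
Mul(Mul(Add(Y, Add(3, Mul(-1, 6))), -4), 460) = Mul(Mul(Add(0, Add(3, Mul(-1, 6))), -4), 460) = Mul(Mul(Add(0, Add(3, -6)), -4), 460) = Mul(Mul(Add(0, -3), -4), 460) = Mul(Mul(-3, -4), 460) = Mul(12, 460) = 5520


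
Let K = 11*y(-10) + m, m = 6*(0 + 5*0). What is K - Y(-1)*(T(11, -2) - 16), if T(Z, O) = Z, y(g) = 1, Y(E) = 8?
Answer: 51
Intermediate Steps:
m = 0 (m = 6*(0 + 0) = 6*0 = 0)
K = 11 (K = 11*1 + 0 = 11 + 0 = 11)
K - Y(-1)*(T(11, -2) - 16) = 11 - 8*(11 - 16) = 11 - 8*(-5) = 11 - 1*(-40) = 11 + 40 = 51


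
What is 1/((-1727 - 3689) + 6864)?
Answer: 1/1448 ≈ 0.00069061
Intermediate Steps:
1/((-1727 - 3689) + 6864) = 1/(-5416 + 6864) = 1/1448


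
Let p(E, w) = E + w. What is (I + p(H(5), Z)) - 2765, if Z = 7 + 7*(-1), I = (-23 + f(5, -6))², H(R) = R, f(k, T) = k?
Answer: -2436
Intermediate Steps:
I = 324 (I = (-23 + 5)² = (-18)² = 324)
Z = 0 (Z = 7 - 7 = 0)
(I + p(H(5), Z)) - 2765 = (324 + (5 + 0)) - 2765 = (324 + 5) - 2765 = 329 - 2765 = -2436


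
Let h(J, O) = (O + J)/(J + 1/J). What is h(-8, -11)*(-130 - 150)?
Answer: -8512/13 ≈ -654.77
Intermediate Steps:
h(J, O) = (J + O)/(J + 1/J)
h(-8, -11)*(-130 - 150) = (-8*(-8 - 11)/(1 + (-8)²))*(-130 - 150) = -8*(-19)/(1 + 64)*(-280) = -8*(-19)/65*(-280) = -8*1/65*(-19)*(-280) = (152/65)*(-280) = -8512/13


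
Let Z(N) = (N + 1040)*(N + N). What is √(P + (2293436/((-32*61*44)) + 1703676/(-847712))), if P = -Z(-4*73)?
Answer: 3*√981443060579321070742/142203688 ≈ 660.91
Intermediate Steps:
Z(N) = 2*N*(1040 + N) (Z(N) = (1040 + N)*(2*N) = 2*N*(1040 + N))
P = 436832 (P = -2*(-4*73)*(1040 - 4*73) = -2*(-292)*(1040 - 292) = -2*(-292)*748 = -1*(-436832) = 436832)
√(P + (2293436/((-32*61*44)) + 1703676/(-847712))) = √(436832 + (2293436/((-32*61*44)) + 1703676/(-847712))) = √(436832 + (2293436/((-1952*44)) + 1703676*(-1/847712))) = √(436832 + (2293436/(-85888) - 425919/211928)) = √(436832 + (2293436*(-1/85888) - 425919/211928)) = √(436832 + (-573359/21472 - 425919/211928)) = √(436832 - 16332019865/568814752) = √(248460153725799/568814752) = 3*√981443060579321070742/142203688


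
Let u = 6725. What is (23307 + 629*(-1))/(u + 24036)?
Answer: 22678/30761 ≈ 0.73723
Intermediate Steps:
(23307 + 629*(-1))/(u + 24036) = (23307 + 629*(-1))/(6725 + 24036) = (23307 - 629)/30761 = 22678*(1/30761) = 22678/30761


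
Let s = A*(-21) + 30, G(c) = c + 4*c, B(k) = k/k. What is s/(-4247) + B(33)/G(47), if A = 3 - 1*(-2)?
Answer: 21872/998045 ≈ 0.021915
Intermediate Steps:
B(k) = 1
G(c) = 5*c
A = 5 (A = 3 + 2 = 5)
s = -75 (s = 5*(-21) + 30 = -105 + 30 = -75)
s/(-4247) + B(33)/G(47) = -75/(-4247) + 1/(5*47) = -75*(-1/4247) + 1/235 = 75/4247 + 1*(1/235) = 75/4247 + 1/235 = 21872/998045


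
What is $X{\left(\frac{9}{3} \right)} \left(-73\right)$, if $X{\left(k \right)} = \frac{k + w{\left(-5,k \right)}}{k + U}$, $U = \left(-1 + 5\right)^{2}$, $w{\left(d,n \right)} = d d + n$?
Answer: $- \frac{2263}{19} \approx -119.11$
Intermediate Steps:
$w{\left(d,n \right)} = n + d^{2}$ ($w{\left(d,n \right)} = d^{2} + n = n + d^{2}$)
$U = 16$ ($U = 4^{2} = 16$)
$X{\left(k \right)} = \frac{25 + 2 k}{16 + k}$ ($X{\left(k \right)} = \frac{k + \left(k + \left(-5\right)^{2}\right)}{k + 16} = \frac{k + \left(k + 25\right)}{16 + k} = \frac{k + \left(25 + k\right)}{16 + k} = \frac{25 + 2 k}{16 + k}$)
$X{\left(\frac{9}{3} \right)} \left(-73\right) = \frac{25 + 2 \cdot \frac{9}{3}}{16 + \frac{9}{3}} \left(-73\right) = \frac{25 + 2 \cdot 9 \cdot \frac{1}{3}}{16 + 9 \cdot \frac{1}{3}} \left(-73\right) = \frac{25 + 2 \cdot 3}{16 + 3} \left(-73\right) = \frac{25 + 6}{19} \left(-73\right) = \frac{1}{19} \cdot 31 \left(-73\right) = \frac{31}{19} \left(-73\right) = - \frac{2263}{19}$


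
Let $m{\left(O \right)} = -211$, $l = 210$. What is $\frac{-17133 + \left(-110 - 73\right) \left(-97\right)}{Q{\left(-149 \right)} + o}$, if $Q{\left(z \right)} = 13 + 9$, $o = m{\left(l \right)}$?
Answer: $- \frac{206}{63} \approx -3.2698$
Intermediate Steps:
$o = -211$
$Q{\left(z \right)} = 22$
$\frac{-17133 + \left(-110 - 73\right) \left(-97\right)}{Q{\left(-149 \right)} + o} = \frac{-17133 + \left(-110 - 73\right) \left(-97\right)}{22 - 211} = \frac{-17133 - -17751}{-189} = \left(-17133 + 17751\right) \left(- \frac{1}{189}\right) = 618 \left(- \frac{1}{189}\right) = - \frac{206}{63}$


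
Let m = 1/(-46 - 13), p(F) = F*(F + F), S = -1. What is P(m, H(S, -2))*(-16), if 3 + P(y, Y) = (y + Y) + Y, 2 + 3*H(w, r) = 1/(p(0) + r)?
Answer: 13264/177 ≈ 74.938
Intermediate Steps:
p(F) = 2*F² (p(F) = F*(2*F) = 2*F²)
m = -1/59 (m = 1/(-59) = -1/59 ≈ -0.016949)
H(w, r) = -⅔ + 1/(3*r) (H(w, r) = -⅔ + 1/(3*(2*0² + r)) = -⅔ + 1/(3*(2*0 + r)) = -⅔ + 1/(3*(0 + r)) = -⅔ + 1/(3*r))
P(y, Y) = -3 + y + 2*Y (P(y, Y) = -3 + ((y + Y) + Y) = -3 + ((Y + y) + Y) = -3 + (y + 2*Y) = -3 + y + 2*Y)
P(m, H(S, -2))*(-16) = (-3 - 1/59 + 2*((⅓)*(1 - 2*(-2))/(-2)))*(-16) = (-3 - 1/59 + 2*((⅓)*(-½)*(1 + 4)))*(-16) = (-3 - 1/59 + 2*((⅓)*(-½)*5))*(-16) = (-3 - 1/59 + 2*(-⅚))*(-16) = (-3 - 1/59 - 5/3)*(-16) = -829/177*(-16) = 13264/177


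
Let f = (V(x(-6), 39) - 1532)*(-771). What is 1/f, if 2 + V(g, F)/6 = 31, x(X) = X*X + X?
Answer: 1/1047018 ≈ 9.5509e-7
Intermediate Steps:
x(X) = X + X² (x(X) = X² + X = X + X²)
V(g, F) = 174 (V(g, F) = -12 + 6*31 = -12 + 186 = 174)
f = 1047018 (f = (174 - 1532)*(-771) = -1358*(-771) = 1047018)
1/f = 1/1047018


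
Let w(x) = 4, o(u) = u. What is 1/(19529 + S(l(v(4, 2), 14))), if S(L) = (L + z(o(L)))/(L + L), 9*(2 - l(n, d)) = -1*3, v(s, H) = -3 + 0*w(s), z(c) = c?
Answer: 1/19530 ≈ 5.1203e-5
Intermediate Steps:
v(s, H) = -3 (v(s, H) = -3 + 0*4 = -3 + 0 = -3)
l(n, d) = 7/3 (l(n, d) = 2 - (-1)*3/9 = 2 - ⅑*(-3) = 2 + ⅓ = 7/3)
S(L) = 1 (S(L) = (L + L)/(L + L) = (2*L)/((2*L)) = (2*L)*(1/(2*L)) = 1)
1/(19529 + S(l(v(4, 2), 14))) = 1/(19529 + 1) = 1/19530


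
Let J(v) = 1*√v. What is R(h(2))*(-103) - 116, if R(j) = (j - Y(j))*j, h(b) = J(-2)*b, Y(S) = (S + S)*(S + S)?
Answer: 708 - 6592*I*√2 ≈ 708.0 - 9322.5*I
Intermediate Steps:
Y(S) = 4*S² (Y(S) = (2*S)*(2*S) = 4*S²)
J(v) = √v
h(b) = I*b*√2 (h(b) = √(-2)*b = (I*√2)*b = I*b*√2)
R(j) = j*(j - 4*j²) (R(j) = (j - 4*j²)*j = j*(j - 4*j²))
R(h(2))*(-103) - 116 = ((I*2*√2)²*(1 - 4*I*2*√2))*(-103) - 116 = ((2*I*√2)²*(1 - 8*I*√2))*(-103) - 116 = -8*(1 - 8*I*√2)*(-103) - 116 = (-8 + 64*I*√2)*(-103) - 116 = (824 - 6592*I*√2) - 116 = 708 - 6592*I*√2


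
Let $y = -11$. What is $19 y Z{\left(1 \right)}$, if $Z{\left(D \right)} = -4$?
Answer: $836$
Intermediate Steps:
$19 y Z{\left(1 \right)} = 19 \left(-11\right) \left(-4\right) = \left(-209\right) \left(-4\right) = 836$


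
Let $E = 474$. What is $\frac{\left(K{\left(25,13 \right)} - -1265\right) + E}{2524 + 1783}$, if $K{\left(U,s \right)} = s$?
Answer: $\frac{24}{59} \approx 0.40678$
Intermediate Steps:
$\frac{\left(K{\left(25,13 \right)} - -1265\right) + E}{2524 + 1783} = \frac{\left(13 - -1265\right) + 474}{2524 + 1783} = \frac{\left(13 + 1265\right) + 474}{4307} = \left(1278 + 474\right) \frac{1}{4307} = 1752 \cdot \frac{1}{4307} = \frac{24}{59}$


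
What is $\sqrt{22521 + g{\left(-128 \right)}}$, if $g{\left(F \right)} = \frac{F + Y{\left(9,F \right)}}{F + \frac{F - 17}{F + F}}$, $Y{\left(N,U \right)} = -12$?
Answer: $\frac{\sqrt{23969371573529}}{32623} \approx 150.07$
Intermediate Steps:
$g{\left(F \right)} = \frac{-12 + F}{F + \frac{-17 + F}{2 F}}$ ($g{\left(F \right)} = \frac{F - 12}{F + \frac{F - 17}{F + F}} = \frac{-12 + F}{F + \frac{-17 + F}{2 F}}$)
$\sqrt{22521 + g{\left(-128 \right)}} = \sqrt{22521 + 2 \left(-128\right) \frac{1}{-17 - 128 + 2 \left(-128\right)^{2}} \left(-12 - 128\right)} = \sqrt{22521 + 2 \left(-128\right) \frac{1}{-17 - 128 + 2 \cdot 16384} \left(-140\right)} = \sqrt{22521 + 2 \left(-128\right) \frac{1}{-17 - 128 + 32768} \left(-140\right)} = \sqrt{22521 + 2 \left(-128\right) \frac{1}{32623} \left(-140\right)} = \sqrt{22521 + \frac{35840}{32623}} = \sqrt{\frac{734738423}{32623}} = \frac{\sqrt{23969371573529}}{32623}$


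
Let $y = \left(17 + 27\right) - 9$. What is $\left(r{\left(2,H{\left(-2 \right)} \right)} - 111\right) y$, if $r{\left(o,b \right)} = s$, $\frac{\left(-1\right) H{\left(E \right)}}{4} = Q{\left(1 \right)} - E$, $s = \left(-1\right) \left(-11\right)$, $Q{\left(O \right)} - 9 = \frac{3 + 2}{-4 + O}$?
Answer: $-3500$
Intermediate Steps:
$Q{\left(O \right)} = 9 + \frac{5}{-4 + O}$ ($Q{\left(O \right)} = 9 + \frac{3 + 2}{-4 + O} = 9 + \frac{5}{-4 + O}$)
$s = 11$
$H{\left(E \right)} = - \frac{88}{3} + 4 E$ ($H{\left(E \right)} = - 4 \left(\frac{-31 + 9 \cdot 1}{-4 + 1} - E\right) = - 4 \left(\frac{-31 + 9}{-3} - E\right) = - 4 \left(\left(- \frac{1}{3}\right) \left(-22\right) - E\right) = - 4 \left(\frac{22}{3} - E\right) = - \frac{88}{3} + 4 E$)
$r{\left(o,b \right)} = 11$
$y = 35$ ($y = 44 - 9 = 35$)
$\left(r{\left(2,H{\left(-2 \right)} \right)} - 111\right) y = \left(11 - 111\right) 35 = \left(-100\right) 35 = -3500$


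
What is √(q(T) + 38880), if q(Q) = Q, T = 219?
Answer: √39099 ≈ 197.73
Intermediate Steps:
√(q(T) + 38880) = √(219 + 38880) = √39099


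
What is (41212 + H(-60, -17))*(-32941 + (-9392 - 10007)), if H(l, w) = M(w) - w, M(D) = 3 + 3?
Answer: -2158239900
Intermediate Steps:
M(D) = 6
H(l, w) = 6 - w
(41212 + H(-60, -17))*(-32941 + (-9392 - 10007)) = (41212 + (6 - 1*(-17)))*(-32941 + (-9392 - 10007)) = (41212 + (6 + 17))*(-32941 - 19399) = (41212 + 23)*(-52340) = 41235*(-52340) = -2158239900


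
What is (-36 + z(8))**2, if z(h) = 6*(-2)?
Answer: 2304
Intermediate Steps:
z(h) = -12
(-36 + z(8))**2 = (-36 - 12)**2 = (-48)**2 = 2304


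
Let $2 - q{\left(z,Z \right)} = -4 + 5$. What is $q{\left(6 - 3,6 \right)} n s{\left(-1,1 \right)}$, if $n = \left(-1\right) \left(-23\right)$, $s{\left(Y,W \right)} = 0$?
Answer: $0$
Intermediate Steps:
$q{\left(z,Z \right)} = 1$ ($q{\left(z,Z \right)} = 2 - \left(-4 + 5\right) = 2 - 1 = 1$)
$n = 23$
$q{\left(6 - 3,6 \right)} n s{\left(-1,1 \right)} = 1 \cdot 23 \cdot 0 = 23 \cdot 0 = 0$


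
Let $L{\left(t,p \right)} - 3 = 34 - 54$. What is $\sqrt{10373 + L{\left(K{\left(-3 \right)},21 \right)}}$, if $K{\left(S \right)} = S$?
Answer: $2 \sqrt{2589} \approx 101.76$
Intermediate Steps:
$L{\left(t,p \right)} = -17$ ($L{\left(t,p \right)} = 3 + \left(34 - 54\right) = 3 - 20 = -17$)
$\sqrt{10373 + L{\left(K{\left(-3 \right)},21 \right)}} = \sqrt{10373 - 17} = \sqrt{10356} = 2 \sqrt{2589}$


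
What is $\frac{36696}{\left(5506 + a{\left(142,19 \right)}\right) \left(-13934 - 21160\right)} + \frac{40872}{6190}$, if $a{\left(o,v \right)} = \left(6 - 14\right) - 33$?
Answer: $\frac{130642683448}{19786201915} \approx 6.6027$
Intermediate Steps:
$a{\left(o,v \right)} = -41$ ($a{\left(o,v \right)} = -8 - 33 = -41$)
$\frac{36696}{\left(5506 + a{\left(142,19 \right)}\right) \left(-13934 - 21160\right)} + \frac{40872}{6190} = \frac{36696}{\left(5506 - 41\right) \left(-13934 - 21160\right)} + \frac{40872}{6190} = \frac{36696}{5465 \left(-35094\right)} + 40872 \cdot \frac{1}{6190} = \frac{36696}{-191788710} + \frac{20436}{3095} = 36696 \left(- \frac{1}{191788710}\right) + \frac{20436}{3095} = - \frac{6116}{31964785} + \frac{20436}{3095} = \frac{130642683448}{19786201915}$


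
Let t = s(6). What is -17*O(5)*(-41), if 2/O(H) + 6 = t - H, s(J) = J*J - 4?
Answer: 1394/21 ≈ 66.381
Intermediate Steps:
s(J) = -4 + J**2 (s(J) = J**2 - 4 = -4 + J**2)
t = 32 (t = -4 + 6**2 = -4 + 36 = 32)
O(H) = 2/(26 - H) (O(H) = 2/(-6 + (32 - H)) = 2/(26 - H))
-17*O(5)*(-41) = -(-34)/(-26 + 5)*(-41) = -(-34)/(-21)*(-41) = -(-34)*(-1)/21*(-41) = -17*2/21*(-41) = -34/21*(-41) = 1394/21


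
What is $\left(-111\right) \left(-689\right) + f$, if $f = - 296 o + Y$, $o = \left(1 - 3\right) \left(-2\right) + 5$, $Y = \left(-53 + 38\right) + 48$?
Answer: $73848$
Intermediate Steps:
$Y = 33$ ($Y = -15 + 48 = 33$)
$o = 9$ ($o = \left(1 - 3\right) \left(-2\right) + 5 = \left(-2\right) \left(-2\right) + 5 = 4 + 5 = 9$)
$f = -2631$ ($f = \left(-296\right) 9 + 33 = -2664 + 33 = -2631$)
$\left(-111\right) \left(-689\right) + f = \left(-111\right) \left(-689\right) - 2631 = 76479 - 2631 = 73848$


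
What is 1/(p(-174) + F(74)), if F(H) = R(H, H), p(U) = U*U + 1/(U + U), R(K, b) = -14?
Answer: 348/10531175 ≈ 3.3045e-5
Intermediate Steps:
p(U) = U**2 + 1/(2*U)
F(H) = -14
1/(p(-174) + F(74)) = 1/((1/2 + (-174)**3)/(-174) - 14) = 1/(-(1/2 - 5268024)/174 - 14) = 1/(-1/174*(-10536047/2) - 14) = 1/(10536047/348 - 14) = 1/(10531175/348) = 348/10531175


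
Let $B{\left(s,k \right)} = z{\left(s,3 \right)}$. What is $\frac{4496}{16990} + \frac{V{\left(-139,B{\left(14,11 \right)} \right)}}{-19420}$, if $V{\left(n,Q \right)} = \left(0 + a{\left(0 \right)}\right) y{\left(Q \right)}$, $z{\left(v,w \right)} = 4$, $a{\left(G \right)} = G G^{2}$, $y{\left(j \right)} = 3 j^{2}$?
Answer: $\frac{2248}{8495} \approx 0.26463$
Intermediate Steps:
$a{\left(G \right)} = G^{3}$
$B{\left(s,k \right)} = 4$
$V{\left(n,Q \right)} = 0$ ($V{\left(n,Q \right)} = \left(0 + 0^{3}\right) 3 Q^{2} = \left(0 + 0\right) 3 Q^{2} = 0 \cdot 3 Q^{2} = 0$)
$\frac{4496}{16990} + \frac{V{\left(-139,B{\left(14,11 \right)} \right)}}{-19420} = \frac{4496}{16990} + \frac{0}{-19420} = 4496 \cdot \frac{1}{16990} + 0 \left(- \frac{1}{19420}\right) = \frac{2248}{8495} + 0 = \frac{2248}{8495}$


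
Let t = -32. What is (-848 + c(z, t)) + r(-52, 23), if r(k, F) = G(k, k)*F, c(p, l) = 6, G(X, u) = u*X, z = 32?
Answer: 61350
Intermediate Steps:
G(X, u) = X*u
r(k, F) = F*k² (r(k, F) = (k*k)*F = k²*F = F*k²)
(-848 + c(z, t)) + r(-52, 23) = (-848 + 6) + 23*(-52)² = -842 + 23*2704 = -842 + 62192 = 61350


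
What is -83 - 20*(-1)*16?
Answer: 237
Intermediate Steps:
-83 - 20*(-1)*16 = -83 + 20*16 = -83 + 320 = 237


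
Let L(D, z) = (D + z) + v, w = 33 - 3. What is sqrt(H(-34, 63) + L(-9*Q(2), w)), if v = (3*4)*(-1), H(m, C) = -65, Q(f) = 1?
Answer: 2*I*sqrt(14) ≈ 7.4833*I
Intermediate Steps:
w = 30
v = -12 (v = 12*(-1) = -12)
L(D, z) = -12 + D + z (L(D, z) = (D + z) - 12 = -12 + D + z)
sqrt(H(-34, 63) + L(-9*Q(2), w)) = sqrt(-65 + (-12 - 9*1 + 30)) = sqrt(-65 + (-12 - 9 + 30)) = sqrt(-65 + 9) = sqrt(-56) = 2*I*sqrt(14)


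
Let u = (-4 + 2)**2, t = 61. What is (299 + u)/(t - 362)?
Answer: -303/301 ≈ -1.0066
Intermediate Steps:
u = 4 (u = (-2)**2 = 4)
(299 + u)/(t - 362) = (299 + 4)/(61 - 362) = 303/(-301) = 303*(-1/301) = -303/301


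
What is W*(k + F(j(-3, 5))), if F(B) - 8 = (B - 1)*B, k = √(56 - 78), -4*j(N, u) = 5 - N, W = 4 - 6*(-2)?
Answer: 224 + 16*I*√22 ≈ 224.0 + 75.047*I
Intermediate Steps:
W = 16 (W = 4 + 12 = 16)
j(N, u) = -5/4 + N/4 (j(N, u) = -(5 - N)/4 = -5/4 + N/4)
k = I*√22 (k = √(-22) = I*√22 ≈ 4.6904*I)
F(B) = 8 + B*(-1 + B) (F(B) = 8 + (B - 1)*B = 8 + (-1 + B)*B = 8 + B*(-1 + B))
W*(k + F(j(-3, 5))) = 16*(I*√22 + (8 + (-5/4 + (¼)*(-3))² - (-5/4 + (¼)*(-3)))) = 16*(I*√22 + (8 + (-5/4 - ¾)² - (-5/4 - ¾))) = 16*(I*√22 + (8 + (-2)² - 1*(-2))) = 16*(I*√22 + (8 + 4 + 2)) = 16*(I*√22 + 14) = 16*(14 + I*√22) = 224 + 16*I*√22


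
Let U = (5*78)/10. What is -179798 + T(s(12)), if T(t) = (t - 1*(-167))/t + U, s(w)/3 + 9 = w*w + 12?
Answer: -79273111/441 ≈ -1.7976e+5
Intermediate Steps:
s(w) = 9 + 3*w² (s(w) = -27 + 3*(w*w + 12) = -27 + 3*(w² + 12) = -27 + 3*(12 + w²) = -27 + (36 + 3*w²) = 9 + 3*w²)
U = 39 (U = 390*(⅒) = 39)
T(t) = 39 + (167 + t)/t (T(t) = (t - 1*(-167))/t + 39 = (t + 167)/t + 39 = (167 + t)/t + 39 = 39 + (167 + t)/t)
-179798 + T(s(12)) = -179798 + (40 + 167/(9 + 3*12²)) = -179798 + (40 + 167/(9 + 3*144)) = -179798 + (40 + 167/(9 + 432)) = -179798 + (40 + 167/441) = -179798 + 17807/441 = -79273111/441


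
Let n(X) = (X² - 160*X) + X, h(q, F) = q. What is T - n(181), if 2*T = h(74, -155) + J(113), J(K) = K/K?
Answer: -7889/2 ≈ -3944.5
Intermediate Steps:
J(K) = 1
n(X) = X² - 159*X
T = 75/2 (T = (74 + 1)/2 = (½)*75 = 75/2 ≈ 37.500)
T - n(181) = 75/2 - 181*(-159 + 181) = 75/2 - 181*22 = 75/2 - 1*3982 = 75/2 - 3982 = -7889/2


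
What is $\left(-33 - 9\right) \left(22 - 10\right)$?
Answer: $-504$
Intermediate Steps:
$\left(-33 - 9\right) \left(22 - 10\right) = - 42 \left(22 - 10\right) = \left(-42\right) 12 = -504$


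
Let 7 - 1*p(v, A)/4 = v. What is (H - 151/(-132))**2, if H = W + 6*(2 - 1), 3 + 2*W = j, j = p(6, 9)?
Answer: 1018081/17424 ≈ 58.430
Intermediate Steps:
p(v, A) = 28 - 4*v
j = 4 (j = 28 - 4*6 = 28 - 24 = 4)
W = 1/2 (W = -3/2 + (1/2)*4 = -3/2 + 2 = 1/2 ≈ 0.50000)
H = 13/2 (H = 1/2 + 6*(2 - 1) = 1/2 + 6*1 = 1/2 + 6 = 13/2 ≈ 6.5000)
(H - 151/(-132))**2 = (13/2 - 151/(-132))**2 = (13/2 - 151*(-1/132))**2 = (13/2 + 151/132)**2 = (1009/132)**2 = 1018081/17424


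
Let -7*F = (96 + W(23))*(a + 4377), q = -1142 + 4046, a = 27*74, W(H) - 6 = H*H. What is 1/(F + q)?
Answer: -7/4002297 ≈ -1.7490e-6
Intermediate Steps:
W(H) = 6 + H² (W(H) = 6 + H*H = 6 + H²)
a = 1998
q = 2904
F = -4022625/7 (F = -(96 + (6 + 23²))*(1998 + 4377)/7 = -(96 + (6 + 529))*6375/7 = -(96 + 535)*6375/7 = -631*6375/7 = -⅐*4022625 = -4022625/7 ≈ -5.7466e+5)
1/(F + q) = 1/(-4022625/7 + 2904) = 1/(-4002297/7) = -7/4002297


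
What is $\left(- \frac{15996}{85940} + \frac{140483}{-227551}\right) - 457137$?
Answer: $- \frac{2234916200501899}{4888933235} \approx -4.5714 \cdot 10^{5}$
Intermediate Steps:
$\left(- \frac{15996}{85940} + \frac{140483}{-227551}\right) - 457137 = \left(\left(-15996\right) \frac{1}{85940} + 140483 \left(- \frac{1}{227551}\right)\right) - 457137 = \left(- \frac{3999}{21485} - \frac{140483}{227551}\right) - 457137 = - \frac{3928253704}{4888933235} - 457137 = - \frac{2234916200501899}{4888933235}$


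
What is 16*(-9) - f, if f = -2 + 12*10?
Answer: -262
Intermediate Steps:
f = 118 (f = -2 + 120 = 118)
16*(-9) - f = 16*(-9) - 1*118 = -144 - 118 = -262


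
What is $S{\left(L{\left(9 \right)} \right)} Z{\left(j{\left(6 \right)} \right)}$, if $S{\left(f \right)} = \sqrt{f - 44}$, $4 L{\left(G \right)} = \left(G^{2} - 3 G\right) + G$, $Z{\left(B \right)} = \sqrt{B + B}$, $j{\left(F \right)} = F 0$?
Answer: $0$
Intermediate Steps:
$j{\left(F \right)} = 0$
$Z{\left(B \right)} = \sqrt{2} \sqrt{B}$ ($Z{\left(B \right)} = \sqrt{2 B} = \sqrt{2} \sqrt{B}$)
$L{\left(G \right)} = - \frac{G}{2} + \frac{G^{2}}{4}$ ($L{\left(G \right)} = \frac{\left(G^{2} - 3 G\right) + G}{4} = \frac{G^{2} - 2 G}{4} = - \frac{G}{2} + \frac{G^{2}}{4}$)
$S{\left(f \right)} = \sqrt{-44 + f}$
$S{\left(L{\left(9 \right)} \right)} Z{\left(j{\left(6 \right)} \right)} = \sqrt{-44 + \frac{1}{4} \cdot 9 \left(-2 + 9\right)} \sqrt{2} \sqrt{0} = \sqrt{-44 + \frac{1}{4} \cdot 9 \cdot 7} \sqrt{2} \cdot 0 = \sqrt{-44 + \frac{63}{4}} \cdot 0 = \sqrt{- \frac{113}{4}} \cdot 0 = \frac{i \sqrt{113}}{2} \cdot 0 = 0$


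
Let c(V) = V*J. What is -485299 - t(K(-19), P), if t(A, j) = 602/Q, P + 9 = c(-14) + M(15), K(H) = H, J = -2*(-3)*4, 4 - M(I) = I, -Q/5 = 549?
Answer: -1332145153/2745 ≈ -4.8530e+5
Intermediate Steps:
Q = -2745 (Q = -5*549 = -2745)
M(I) = 4 - I
J = 24 (J = 6*4 = 24)
c(V) = 24*V (c(V) = V*24 = 24*V)
P = -356 (P = -9 + (24*(-14) + (4 - 1*15)) = -9 + (-336 + (4 - 15)) = -9 + (-336 - 11) = -9 - 347 = -356)
t(A, j) = -602/2745 (t(A, j) = 602/(-2745) = 602*(-1/2745) = -602/2745)
-485299 - t(K(-19), P) = -485299 - 1*(-602/2745) = -485299 + 602/2745 = -1332145153/2745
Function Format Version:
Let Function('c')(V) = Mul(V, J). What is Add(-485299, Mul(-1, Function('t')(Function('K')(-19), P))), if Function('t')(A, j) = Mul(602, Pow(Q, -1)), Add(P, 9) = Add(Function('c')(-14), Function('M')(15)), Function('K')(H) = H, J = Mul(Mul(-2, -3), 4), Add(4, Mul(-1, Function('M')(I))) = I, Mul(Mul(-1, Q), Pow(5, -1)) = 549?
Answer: Rational(-1332145153, 2745) ≈ -4.8530e+5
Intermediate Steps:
Q = -2745 (Q = Mul(-5, 549) = -2745)
Function('M')(I) = Add(4, Mul(-1, I))
J = 24 (J = Mul(6, 4) = 24)
Function('c')(V) = Mul(24, V) (Function('c')(V) = Mul(V, 24) = Mul(24, V))
P = -356 (P = Add(-9, Add(Mul(24, -14), Add(4, Mul(-1, 15)))) = Add(-9, Add(-336, Add(4, -15))) = Add(-9, Add(-336, -11)) = Add(-9, -347) = -356)
Function('t')(A, j) = Rational(-602, 2745) (Function('t')(A, j) = Mul(602, Pow(-2745, -1)) = Mul(602, Rational(-1, 2745)) = Rational(-602, 2745))
Add(-485299, Mul(-1, Function('t')(Function('K')(-19), P))) = Add(-485299, Mul(-1, Rational(-602, 2745))) = Add(-485299, Rational(602, 2745)) = Rational(-1332145153, 2745)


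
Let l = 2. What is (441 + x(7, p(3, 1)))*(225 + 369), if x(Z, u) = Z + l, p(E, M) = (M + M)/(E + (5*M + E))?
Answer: 267300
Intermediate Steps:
p(E, M) = 2*M/(2*E + 5*M) (p(E, M) = (2*M)/(E + (E + 5*M)) = (2*M)/(2*E + 5*M) = 2*M/(2*E + 5*M))
x(Z, u) = 2 + Z (x(Z, u) = Z + 2 = 2 + Z)
(441 + x(7, p(3, 1)))*(225 + 369) = (441 + (2 + 7))*(225 + 369) = (441 + 9)*594 = 450*594 = 267300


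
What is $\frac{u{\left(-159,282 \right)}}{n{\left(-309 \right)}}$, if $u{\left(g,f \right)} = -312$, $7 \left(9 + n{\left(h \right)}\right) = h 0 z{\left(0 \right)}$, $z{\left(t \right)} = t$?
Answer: $\frac{104}{3} \approx 34.667$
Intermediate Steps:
$n{\left(h \right)} = -9$ ($n{\left(h \right)} = -9 + \frac{h 0 \cdot 0}{7} = -9 + \frac{0 \cdot 0}{7} = -9 + \frac{1}{7} \cdot 0 = -9 + 0 = -9$)
$\frac{u{\left(-159,282 \right)}}{n{\left(-309 \right)}} = - \frac{312}{-9} = \left(-312\right) \left(- \frac{1}{9}\right) = \frac{104}{3}$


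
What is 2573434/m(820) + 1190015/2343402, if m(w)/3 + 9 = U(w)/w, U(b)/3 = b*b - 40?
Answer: 27512549072557/78492249990 ≈ 350.51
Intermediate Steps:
U(b) = -120 + 3*b² (U(b) = 3*(b*b - 40) = 3*(b² - 40) = 3*(-40 + b²) = -120 + 3*b²)
m(w) = -27 + 3*(-120 + 3*w²)/w (m(w) = -27 + 3*((-120 + 3*w²)/w) = -27 + 3*(-120 + 3*w²)/w)
2573434/m(820) + 1190015/2343402 = 2573434/(-27 - 360/820 + 9*820) + 1190015/2343402 = 2573434/(-27 - 360*1/820 + 7380) + 1190015*(1/2343402) = 2573434/(-27 - 18/41 + 7380) + 1190015/2343402 = 2573434/(301455/41) + 1190015/2343402 = 2573434*(41/301455) + 1190015/2343402 = 105510794/301455 + 1190015/2343402 = 27512549072557/78492249990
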